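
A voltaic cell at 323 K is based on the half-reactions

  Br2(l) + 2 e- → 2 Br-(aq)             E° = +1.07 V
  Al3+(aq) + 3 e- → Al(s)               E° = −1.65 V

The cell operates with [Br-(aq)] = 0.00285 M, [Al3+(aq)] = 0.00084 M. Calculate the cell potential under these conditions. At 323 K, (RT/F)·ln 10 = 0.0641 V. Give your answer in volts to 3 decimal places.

+2.949 V

Since E°(Br₂/Br⁻) > E°(Al³⁺/Al), Br₂/Br⁻ serves as the cathode.
E°cell = +1.07 − (−1.65) = +2.72 V, with n = 6 electrons transferred.
The balanced reaction is 3 Br2(l) + 2 Al(s) → 6 Br-(aq) + 2 Al3+(aq), so Q = [Br-(aq)]^6·[Al3+(aq)]^2 = 3.78×10^−22 and log Q = −21.422.
By the Nernst equation, E = +2.72 − (0.0641/6)·(−21.422) = +2.949 V.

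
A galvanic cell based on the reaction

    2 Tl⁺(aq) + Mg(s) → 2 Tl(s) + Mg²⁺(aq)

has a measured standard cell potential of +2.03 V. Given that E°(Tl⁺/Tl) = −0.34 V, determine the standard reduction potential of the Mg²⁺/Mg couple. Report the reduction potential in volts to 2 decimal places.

−2.37 V

In the reaction as written the Tl⁺/Tl couple is reduced (cathode) and Mg²⁺/Mg is oxidized (anode), so E°cell = E°(Tl⁺/Tl) − E°(Mg²⁺/Mg).
E°(Mg²⁺/Mg) = E°(cathode) − E°cell = −0.34 − (+2.03) = −2.37 V.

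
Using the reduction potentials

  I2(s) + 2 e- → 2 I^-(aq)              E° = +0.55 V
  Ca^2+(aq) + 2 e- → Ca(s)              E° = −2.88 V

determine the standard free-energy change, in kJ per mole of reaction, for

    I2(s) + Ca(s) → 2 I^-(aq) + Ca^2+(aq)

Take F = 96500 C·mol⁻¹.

−662 kJ/mol

In the reaction as written I2(s) is reduced, so the I₂/I⁻ couple is the cathode and Ca²⁺/Ca is the anode.
E°cell = +0.55 − (−2.88) = +3.43 V; balancing electrons gives n = 2.
ΔG° = −nFE°cell = −(2)(96500)(+3.43) J/mol = −662 kJ/mol.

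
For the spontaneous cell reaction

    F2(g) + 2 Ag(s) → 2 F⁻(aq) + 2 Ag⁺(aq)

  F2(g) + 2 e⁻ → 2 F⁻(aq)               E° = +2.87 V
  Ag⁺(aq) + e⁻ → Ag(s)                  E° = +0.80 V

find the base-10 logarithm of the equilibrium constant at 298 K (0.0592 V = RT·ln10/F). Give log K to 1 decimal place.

The F₂/F⁻ couple is reduced (cathode); E°cell = +2.87 − (+0.80) = +2.07 V with n = 2.
At equilibrium E = 0, so log K = nE°cell / 0.0592 = (2)(+2.07) / 0.0592 = 69.9.

log K = 69.9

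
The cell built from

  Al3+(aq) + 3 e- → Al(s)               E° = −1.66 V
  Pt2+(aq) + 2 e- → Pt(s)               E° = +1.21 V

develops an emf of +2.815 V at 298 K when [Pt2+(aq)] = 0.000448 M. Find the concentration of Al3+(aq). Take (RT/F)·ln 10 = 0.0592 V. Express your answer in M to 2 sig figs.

Pt²⁺/Pt is the cathode (higher E°); E°cell = +1.21 − (−1.66) = +2.87 V with n = 6.
From the Nernst equation, log Q = n(E° − E)/0.0592 = 6·(+2.87 − (+2.815))/0.0592 = 5.574.
For 3 Pt2+(aq) + 2 Al(s) → 3 Pt(s) + 2 Al3+(aq), the reaction quotient is Q = [Al3+(aq)]^2 / [Pt2+(aq)]^3.
Substituting the known concentrations and solving, log [Al3+(aq)] = −2.236 and [Al3+(aq)] = 0.0058 M.

0.0058 M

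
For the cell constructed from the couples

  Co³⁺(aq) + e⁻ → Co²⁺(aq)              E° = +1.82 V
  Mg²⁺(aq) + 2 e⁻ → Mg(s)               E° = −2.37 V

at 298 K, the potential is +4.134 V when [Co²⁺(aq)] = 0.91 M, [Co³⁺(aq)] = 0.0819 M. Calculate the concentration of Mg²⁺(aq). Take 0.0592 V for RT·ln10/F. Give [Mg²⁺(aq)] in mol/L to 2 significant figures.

0.63 M

Co³⁺/Co²⁺ is the cathode (higher E°); E°cell = +1.82 − (−2.37) = +4.19 V with n = 2.
From the Nernst equation, log Q = n(E° − E)/0.0592 = 2·(+4.19 − (+4.134))/0.0592 = 1.892.
The balanced reaction is 2 Co³⁺(aq) + Mg(s) → 2 Co²⁺(aq) + Mg²⁺(aq), so Q = ([Co²⁺(aq)]^2·[Mg²⁺(aq)]) / [Co³⁺(aq)]^2.
Substituting the known concentrations and solving, log [Mg²⁺(aq)] = −0.200 and [Mg²⁺(aq)] = 0.63 M.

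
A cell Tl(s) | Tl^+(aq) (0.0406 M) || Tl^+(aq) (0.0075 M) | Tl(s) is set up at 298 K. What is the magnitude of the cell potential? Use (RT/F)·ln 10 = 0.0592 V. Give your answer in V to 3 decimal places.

For a concentration cell E°cell = 0, since both electrodes use the same couple.
The compartment with the higher Tl^+(aq) concentration (0.0406 M) acts as the cathode; ions are reduced there and produced at the dilute (0.0075 M) anode.
With n = 1, Ecell = −(0.0592/1)·log([dilute]/[conc]) = −(0.0592/1)·log(0.0075/0.0406) = +0.043 V.

0.043 V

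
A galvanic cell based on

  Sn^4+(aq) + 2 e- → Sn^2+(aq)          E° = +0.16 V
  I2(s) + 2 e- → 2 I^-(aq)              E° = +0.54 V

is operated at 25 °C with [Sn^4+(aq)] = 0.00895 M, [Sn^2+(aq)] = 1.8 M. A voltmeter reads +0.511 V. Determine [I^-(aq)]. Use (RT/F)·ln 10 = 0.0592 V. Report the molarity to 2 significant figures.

0.087 M

With I₂/I⁻ at the cathode and Sn⁴⁺/Sn²⁺ at the anode, E°cell = +0.54 − (+0.16) = +0.38 V (n = 2).
Since E = E° − (0.0592/n)·log Q, log Q = n(E° − E)/0.0592 = −4.426.
The balanced reaction is I2(s) + Sn^2+(aq) → 2 I^-(aq) + Sn^4+(aq), so Q = ([I^-(aq)]^2·[Sn^4+(aq)]) / [Sn^2+(aq)].
Isolating [I^-(aq)] in Q = 10^{−4.426} yields log [I^-(aq)] = −1.061, i.e. 0.087 M.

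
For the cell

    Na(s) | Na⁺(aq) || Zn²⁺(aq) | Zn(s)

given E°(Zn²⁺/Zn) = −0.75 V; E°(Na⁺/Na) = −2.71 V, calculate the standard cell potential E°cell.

+1.96 V

By convention the left-hand electrode in cell notation is the anode (oxidation) and the right-hand electrode is the cathode (reduction).
E°cell = E°(right) − E°(left) = −0.75 − (−2.71) = +1.96 V.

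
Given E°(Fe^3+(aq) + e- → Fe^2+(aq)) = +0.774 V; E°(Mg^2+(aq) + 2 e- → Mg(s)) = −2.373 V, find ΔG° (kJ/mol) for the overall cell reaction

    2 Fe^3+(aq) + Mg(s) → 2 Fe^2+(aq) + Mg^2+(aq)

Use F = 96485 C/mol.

In the reaction as written Fe^3+(aq) is reduced, so the Fe³⁺/Fe²⁺ couple is the cathode and Mg²⁺/Mg is the anode.
E°cell = +0.774 − (−2.373) = +3.147 V; balancing electrons gives n = 2.
ΔG° = −nFE°cell = −(2)(96485)(+3.147) J/mol = −607 kJ/mol.

−607 kJ/mol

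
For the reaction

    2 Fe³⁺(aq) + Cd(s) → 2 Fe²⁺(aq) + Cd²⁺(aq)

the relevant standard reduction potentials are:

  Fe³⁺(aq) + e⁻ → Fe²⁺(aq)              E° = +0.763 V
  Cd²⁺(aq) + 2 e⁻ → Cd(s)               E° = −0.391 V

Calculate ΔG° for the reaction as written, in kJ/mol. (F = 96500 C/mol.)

−223 kJ/mol

In the reaction as written Fe³⁺(aq) is reduced, so the Fe³⁺/Fe²⁺ couple is the cathode and Cd²⁺/Cd is the anode.
E°cell = +0.763 − (−0.391) = +1.154 V; balancing electrons gives n = 2.
ΔG° = −nFE°cell = −(2)(96500)(+1.154) J/mol = −223 kJ/mol.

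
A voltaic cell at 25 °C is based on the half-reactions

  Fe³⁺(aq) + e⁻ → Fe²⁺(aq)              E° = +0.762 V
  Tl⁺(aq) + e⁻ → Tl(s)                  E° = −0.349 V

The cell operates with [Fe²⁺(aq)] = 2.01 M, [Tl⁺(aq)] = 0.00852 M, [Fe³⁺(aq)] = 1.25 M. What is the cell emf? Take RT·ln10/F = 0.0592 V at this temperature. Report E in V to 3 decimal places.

Since E°(Fe³⁺/Fe²⁺) > E°(Tl⁺/Tl), Fe³⁺/Fe²⁺ serves as the cathode.
E°cell = E°cat − E°an = +0.762 − (−0.349) = +1.111 V; n = 1.
Balancing gives Fe³⁺(aq) + Tl(s) → Fe²⁺(aq) + Tl⁺(aq); hence Q = ([Fe²⁺(aq)]·[Tl⁺(aq)]) / [Fe³⁺(aq)] = 0.0137 (log Q = −1.863).
Applying E = E° − (RT ln10/nF)·log Q gives +1.111 − (0.0592/1)(−1.863) = +1.221 V.

+1.221 V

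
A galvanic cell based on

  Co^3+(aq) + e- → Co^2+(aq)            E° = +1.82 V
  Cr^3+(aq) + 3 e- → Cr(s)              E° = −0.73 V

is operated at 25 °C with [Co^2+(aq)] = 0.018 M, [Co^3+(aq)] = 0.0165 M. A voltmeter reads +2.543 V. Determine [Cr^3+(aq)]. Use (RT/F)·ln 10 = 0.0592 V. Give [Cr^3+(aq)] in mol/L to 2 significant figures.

Co³⁺/Co²⁺ is the cathode (higher E°); E°cell = +1.82 − (−0.73) = +2.55 V with n = 3.
From the Nernst equation, log Q = n(E° − E)/0.0592 = 3·(+2.55 − (+2.543))/0.0592 = 0.355.
For 3 Co^3+(aq) + Cr(s) → 3 Co^2+(aq) + Cr^3+(aq), the reaction quotient is Q = ([Co^2+(aq)]^3·[Cr^3+(aq)]) / [Co^3+(aq)]^3.
Solving for the unknown gives log [Cr^3+(aq)] = 0.242, so [Cr^3+(aq)] ≈ 1.7 M.

1.7 M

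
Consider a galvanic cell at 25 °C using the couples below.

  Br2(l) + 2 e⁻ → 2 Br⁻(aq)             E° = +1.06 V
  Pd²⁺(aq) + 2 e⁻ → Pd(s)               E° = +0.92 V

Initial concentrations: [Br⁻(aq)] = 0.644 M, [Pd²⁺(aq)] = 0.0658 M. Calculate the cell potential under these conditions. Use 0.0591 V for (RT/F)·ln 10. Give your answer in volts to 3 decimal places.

+0.186 V

Br₂/Br⁻ is reduced (cathode, E° = +1.06 V) and Pd²⁺/Pd is oxidized (anode).
E°cell = E°cat − E°an = +1.06 − (+0.92) = +0.14 V; n = 2.
The balanced reaction is Br2(l) + Pd(s) → 2 Br⁻(aq) + Pd²⁺(aq), so Q = [Br⁻(aq)]^2·[Pd²⁺(aq)] = 0.0273 and log Q = −1.564.
E = E° − (0.0591/n)·log Q = +0.14 − (0.0591/2)(−1.564) = +0.186 V.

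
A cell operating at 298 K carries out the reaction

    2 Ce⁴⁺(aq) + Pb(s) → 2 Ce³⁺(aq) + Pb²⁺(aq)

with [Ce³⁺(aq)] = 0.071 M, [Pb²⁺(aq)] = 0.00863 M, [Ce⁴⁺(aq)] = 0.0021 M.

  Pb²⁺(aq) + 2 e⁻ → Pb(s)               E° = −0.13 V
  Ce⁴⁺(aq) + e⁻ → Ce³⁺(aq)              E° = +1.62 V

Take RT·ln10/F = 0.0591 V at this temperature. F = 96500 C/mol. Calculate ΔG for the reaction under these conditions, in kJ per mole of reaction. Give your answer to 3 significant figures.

−332 kJ/mol

The standard cell potential is +1.62 − (−0.13) = +1.75 V, with n = 2 electrons in the balanced equation.
Here Q = ([Ce³⁺(aq)]^2·[Pb²⁺(aq)]) / [Ce⁴⁺(aq)]^2 = 9.86 (log Q = 0.994), giving E = +1.75 − (0.0591/2)·(0.994) = +1.7206 V.
ΔG = −nFE = −(2)(96500)(+1.7206) J/mol = −332 kJ/mol.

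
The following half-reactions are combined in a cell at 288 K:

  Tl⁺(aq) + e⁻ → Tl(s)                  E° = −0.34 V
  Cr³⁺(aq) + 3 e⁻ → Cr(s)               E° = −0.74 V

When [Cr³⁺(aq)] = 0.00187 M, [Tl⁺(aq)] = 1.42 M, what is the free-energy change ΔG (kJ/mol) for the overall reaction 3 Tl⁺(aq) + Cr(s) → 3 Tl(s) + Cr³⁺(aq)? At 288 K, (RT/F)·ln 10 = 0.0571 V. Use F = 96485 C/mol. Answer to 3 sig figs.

−133 kJ/mol

The standard cell potential is −0.34 − (−0.74) = +0.40 V, with n = 3 electrons in the balanced equation.
The reaction quotient is [Cr³⁺(aq)] / [Tl⁺(aq)]^3 = 0.000653; by Nernst, E = +0.40 − (0.0571/3)(−3.185) = +0.4606 V.
Then ΔG = −nFE = −3 × 96485 × +0.4606 J/mol = −133 kJ/mol.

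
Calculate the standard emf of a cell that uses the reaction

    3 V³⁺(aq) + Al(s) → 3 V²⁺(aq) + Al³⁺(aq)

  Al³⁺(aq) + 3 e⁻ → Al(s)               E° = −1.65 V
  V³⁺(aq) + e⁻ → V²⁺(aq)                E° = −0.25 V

+1.40 V

In the reaction as written, V³⁺(aq) is reduced (cathode) and Al³⁺(aq) is produced by oxidation at the anode.
E°cell = E°(cathode) − E°(anode) = −0.25 − (−1.65) = +1.40 V.
The positive value indicates the reaction is spontaneous as written.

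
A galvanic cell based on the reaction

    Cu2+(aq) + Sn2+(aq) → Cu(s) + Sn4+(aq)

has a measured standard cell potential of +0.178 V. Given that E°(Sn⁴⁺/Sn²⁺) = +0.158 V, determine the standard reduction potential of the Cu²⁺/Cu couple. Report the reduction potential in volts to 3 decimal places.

In the reaction as written the Cu²⁺/Cu couple is reduced (cathode) and Sn⁴⁺/Sn²⁺ is oxidized (anode), so E°cell = E°(Cu²⁺/Cu) − E°(Sn⁴⁺/Sn²⁺).
E°(Cu²⁺/Cu) = E°cell + E°(anode) = +0.178 + (+0.158) = +0.336 V.

+0.336 V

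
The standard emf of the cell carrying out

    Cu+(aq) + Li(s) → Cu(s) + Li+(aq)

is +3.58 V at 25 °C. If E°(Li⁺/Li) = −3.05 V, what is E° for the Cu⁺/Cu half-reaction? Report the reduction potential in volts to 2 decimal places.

+0.53 V

In the reaction as written the Cu⁺/Cu couple is reduced (cathode) and Li⁺/Li is oxidized (anode), so E°cell = E°(Cu⁺/Cu) − E°(Li⁺/Li).
E°(Cu⁺/Cu) = E°cell + E°(anode) = +3.58 + (−3.05) = +0.53 V.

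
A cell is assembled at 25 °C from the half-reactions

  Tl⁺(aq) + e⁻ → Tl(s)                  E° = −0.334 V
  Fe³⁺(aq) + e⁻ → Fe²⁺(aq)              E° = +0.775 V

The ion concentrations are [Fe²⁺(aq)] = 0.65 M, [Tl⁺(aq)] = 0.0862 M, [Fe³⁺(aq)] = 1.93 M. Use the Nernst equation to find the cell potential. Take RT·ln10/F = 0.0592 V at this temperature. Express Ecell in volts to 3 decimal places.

Since E°(Fe³⁺/Fe²⁺) > E°(Tl⁺/Tl), Fe³⁺/Fe²⁺ serves as the cathode.
E°cell = +0.775 − (−0.334) = +1.109 V, with n = 1 electron transferred.
The balanced reaction is Fe³⁺(aq) + Tl(s) → Fe²⁺(aq) + Tl⁺(aq), so Q = ([Fe²⁺(aq)]·[Tl⁺(aq)]) / [Fe³⁺(aq)] = 0.029 and log Q = −1.537.
E = E° − (0.0592/n)·log Q = +1.109 − (0.0592/1)(−1.537) = +1.200 V.

+1.200 V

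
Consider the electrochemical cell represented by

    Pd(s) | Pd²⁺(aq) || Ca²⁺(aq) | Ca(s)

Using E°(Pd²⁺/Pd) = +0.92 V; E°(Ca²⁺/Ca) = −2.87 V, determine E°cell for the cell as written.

−3.79 V

By convention the left-hand electrode in cell notation is the anode (oxidation) and the right-hand electrode is the cathode (reduction).
E°cell = E°(right) − E°(left) = −2.87 − (+0.92) = −3.79 V.
The negative sign shows that, as written, the cell would require an external voltage to drive the reaction.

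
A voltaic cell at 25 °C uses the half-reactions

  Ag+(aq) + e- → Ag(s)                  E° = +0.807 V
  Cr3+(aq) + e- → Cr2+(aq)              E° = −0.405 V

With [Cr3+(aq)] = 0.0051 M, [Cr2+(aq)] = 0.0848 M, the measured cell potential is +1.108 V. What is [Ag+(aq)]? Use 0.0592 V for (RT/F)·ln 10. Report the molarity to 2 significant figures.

0.0011 M

With Ag⁺/Ag at the cathode and Cr³⁺/Cr²⁺ at the anode, E°cell = +0.807 − (−0.405) = +1.212 V (n = 1).
From the Nernst equation, log Q = n(E° − E)/0.0592 = 1·(+1.212 − (+1.108))/0.0592 = 1.757.
The balanced reaction is Ag+(aq) + Cr2+(aq) → Ag(s) + Cr3+(aq), so Q = [Cr3+(aq)] / ([Ag+(aq)]·[Cr2+(aq)]).
Solving for the unknown gives log [Ag+(aq)] = −2.978, so [Ag+(aq)] ≈ 0.0011 M.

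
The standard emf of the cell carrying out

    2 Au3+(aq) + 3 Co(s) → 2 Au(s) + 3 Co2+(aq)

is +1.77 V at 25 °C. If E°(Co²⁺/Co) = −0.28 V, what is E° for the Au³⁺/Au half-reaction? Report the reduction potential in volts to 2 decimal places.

In the reaction as written the Au³⁺/Au couple is reduced (cathode) and Co²⁺/Co is oxidized (anode), so E°cell = E°(Au³⁺/Au) − E°(Co²⁺/Co).
E°(Au³⁺/Au) = E°cell + E°(anode) = +1.77 + (−0.28) = +1.49 V.

+1.49 V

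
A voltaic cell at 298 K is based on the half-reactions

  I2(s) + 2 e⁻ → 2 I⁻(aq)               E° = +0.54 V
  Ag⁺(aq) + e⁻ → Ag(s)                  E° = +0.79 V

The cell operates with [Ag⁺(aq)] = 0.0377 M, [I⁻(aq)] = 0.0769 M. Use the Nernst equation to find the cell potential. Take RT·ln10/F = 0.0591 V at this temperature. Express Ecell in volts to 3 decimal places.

The Ag⁺/Ag couple has the more positive E°, so it is the cathode; I₂/I⁻ is the anode.
E°cell = E°cat − E°an = +0.79 − (+0.54) = +0.25 V; n = 2.
The balanced reaction is 2 Ag⁺(aq) + 2 I⁻(aq) → 2 Ag(s) + I2(s), so Q = 1 / ([Ag⁺(aq)]^2·[I⁻(aq)]^2) = 1.19×10^5 and log Q = 5.075.
E = E° − (0.0591/n)·log Q = +0.25 − (0.0591/2)(5.075) = +0.100 V.

+0.100 V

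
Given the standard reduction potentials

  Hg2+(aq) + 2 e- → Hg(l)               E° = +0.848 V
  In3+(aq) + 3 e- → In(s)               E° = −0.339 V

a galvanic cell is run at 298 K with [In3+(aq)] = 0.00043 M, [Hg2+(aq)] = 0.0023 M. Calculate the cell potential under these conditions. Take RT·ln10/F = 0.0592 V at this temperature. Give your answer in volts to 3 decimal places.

+1.175 V

The Hg²⁺/Hg couple has the more positive E°, so it is the cathode; In³⁺/In is the anode.
The standard potential is +0.848 − (−0.339) = +1.187 V and the balanced reaction transfers n = 6 electrons.
For the overall reaction 3 Hg2+(aq) + 2 In(s) → 3 Hg(l) + 2 In3+(aq), Q = [In3+(aq)]^2 / [Hg2+(aq)]^3 = 15.2, giving log Q = 1.182.
E = E° − (0.0592/n)·log Q = +1.187 − (0.0592/6)(1.182) = +1.175 V.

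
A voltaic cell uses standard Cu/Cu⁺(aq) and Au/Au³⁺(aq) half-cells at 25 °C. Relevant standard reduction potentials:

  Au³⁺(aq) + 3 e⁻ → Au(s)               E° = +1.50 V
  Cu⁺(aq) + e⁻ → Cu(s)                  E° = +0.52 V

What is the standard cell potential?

+0.98 V

The Au³⁺/Au couple has the higher E°, so Au ion is reduced (cathode) and Cu is oxidized (anode).
E°cell = E°(cathode) − E°(anode) = +1.50 − (+0.52) = +0.98 V.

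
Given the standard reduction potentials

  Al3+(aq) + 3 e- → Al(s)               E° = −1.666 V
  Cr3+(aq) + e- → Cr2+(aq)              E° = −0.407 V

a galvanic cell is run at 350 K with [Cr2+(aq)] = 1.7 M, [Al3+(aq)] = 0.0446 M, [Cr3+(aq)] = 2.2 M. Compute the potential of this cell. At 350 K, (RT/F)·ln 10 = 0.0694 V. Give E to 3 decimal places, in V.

Cr³⁺/Cr²⁺ is reduced (cathode, E° = −0.407 V) and Al³⁺/Al is oxidized (anode).
The standard potential is −0.407 − (−1.666) = +1.259 V and the balanced reaction transfers n = 3 electrons.
Balancing gives 3 Cr3+(aq) + Al(s) → 3 Cr2+(aq) + Al3+(aq); hence Q = ([Cr2+(aq)]^3·[Al3+(aq)]) / [Cr3+(aq)]^3 = 0.0206 (log Q = −1.687).
E = E° − (0.0694/n)·log Q = +1.259 − (0.0694/3)(−1.687) = +1.298 V.

+1.298 V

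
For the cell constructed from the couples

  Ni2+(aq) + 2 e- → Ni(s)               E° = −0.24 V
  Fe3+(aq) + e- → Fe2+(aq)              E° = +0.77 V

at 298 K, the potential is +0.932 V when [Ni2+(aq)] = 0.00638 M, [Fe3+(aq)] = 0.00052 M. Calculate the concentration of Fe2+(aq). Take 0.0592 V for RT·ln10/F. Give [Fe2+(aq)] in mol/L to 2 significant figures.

0.14 M

The Fe³⁺/Fe²⁺ couple has the larger reduction potential, so it is the cathode: E°cell = +0.77 − (−0.24) = +1.01 V and n = 2.
Rearranging E = E° − (0.0592/n)·log Q gives log Q = 2(+1.01 − (+0.932))/0.0592 = 2.635.
The balanced reaction is 2 Fe3+(aq) + Ni(s) → 2 Fe2+(aq) + Ni2+(aq), so Q = ([Fe2+(aq)]^2·[Ni2+(aq)]) / [Fe3+(aq)]^2.
Substituting the known concentrations and solving, log [Fe2+(aq)] = −0.869 and [Fe2+(aq)] = 0.14 M.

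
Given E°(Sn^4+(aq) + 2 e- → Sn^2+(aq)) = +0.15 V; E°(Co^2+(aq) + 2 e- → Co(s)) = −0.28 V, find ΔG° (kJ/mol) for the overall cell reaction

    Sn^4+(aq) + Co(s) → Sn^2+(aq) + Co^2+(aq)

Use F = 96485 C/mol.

−83.0 kJ/mol

In the reaction as written Sn^4+(aq) is reduced, so the Sn⁴⁺/Sn²⁺ couple is the cathode and Co²⁺/Co is the anode.
E°cell = +0.15 − (−0.28) = +0.43 V; balancing electrons gives n = 2.
ΔG° = −nFE°cell = −(2)(96485)(+0.43) J/mol = −83.0 kJ/mol.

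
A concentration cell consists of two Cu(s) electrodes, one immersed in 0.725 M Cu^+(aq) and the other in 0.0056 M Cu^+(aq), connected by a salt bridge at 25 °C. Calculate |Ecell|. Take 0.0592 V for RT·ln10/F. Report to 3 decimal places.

For a concentration cell E°cell = 0, since both electrodes use the same couple.
The compartment with the higher Cu^+(aq) concentration (0.725 M) acts as the cathode; ions are reduced there and produced at the dilute (0.0056 M) anode.
With n = 1, Ecell = −(0.0592/1)·log([dilute]/[conc]) = −(0.0592/1)·log(0.0056/0.725) = +0.125 V.

0.125 V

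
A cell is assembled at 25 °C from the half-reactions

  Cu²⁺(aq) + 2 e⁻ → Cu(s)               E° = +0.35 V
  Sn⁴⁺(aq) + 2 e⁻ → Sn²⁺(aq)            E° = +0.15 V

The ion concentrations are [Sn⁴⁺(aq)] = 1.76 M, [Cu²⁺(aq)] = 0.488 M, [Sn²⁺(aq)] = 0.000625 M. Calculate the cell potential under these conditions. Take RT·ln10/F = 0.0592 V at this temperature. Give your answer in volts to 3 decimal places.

Since E°(Cu²⁺/Cu) > E°(Sn⁴⁺/Sn²⁺), Cu²⁺/Cu serves as the cathode.
E°cell = +0.35 − (+0.15) = +0.20 V, with n = 2 electrons transferred.
Balancing gives Cu²⁺(aq) + Sn²⁺(aq) → Cu(s) + Sn⁴⁺(aq); hence Q = [Sn⁴⁺(aq)] / ([Cu²⁺(aq)]·[Sn²⁺(aq)]) = 5.77×10^3 (log Q = 3.761).
E = E° − (0.0592/n)·log Q = +0.20 − (0.0592/2)(3.761) = +0.089 V.

+0.089 V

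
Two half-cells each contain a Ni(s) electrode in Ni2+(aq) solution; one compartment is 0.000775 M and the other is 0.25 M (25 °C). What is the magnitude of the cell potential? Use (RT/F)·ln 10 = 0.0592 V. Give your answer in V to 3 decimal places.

0.074 V

For a concentration cell E°cell = 0, since both electrodes use the same couple.
The compartment with the higher Ni2+(aq) concentration (0.25 M) acts as the cathode; ions are reduced there and produced at the dilute (0.000775 M) anode.
With n = 2, Ecell = −(0.0592/2)·log([dilute]/[conc]) = −(0.0592/2)·log(0.000775/0.25) = +0.074 V.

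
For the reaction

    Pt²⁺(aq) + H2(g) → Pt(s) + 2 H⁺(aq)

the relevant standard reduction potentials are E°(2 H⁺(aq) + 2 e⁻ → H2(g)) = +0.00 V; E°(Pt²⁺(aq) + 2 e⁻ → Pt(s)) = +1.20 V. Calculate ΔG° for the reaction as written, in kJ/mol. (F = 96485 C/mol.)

In the reaction as written Pt²⁺(aq) is reduced, so the Pt²⁺/Pt couple is the cathode and 2H⁺/H₂ is the anode.
E°cell = +1.20 − (+0.00) = +1.20 V; balancing electrons gives n = 2.
ΔG° = −nFE°cell = −(2)(96485)(+1.20) J/mol = −232 kJ/mol.

−232 kJ/mol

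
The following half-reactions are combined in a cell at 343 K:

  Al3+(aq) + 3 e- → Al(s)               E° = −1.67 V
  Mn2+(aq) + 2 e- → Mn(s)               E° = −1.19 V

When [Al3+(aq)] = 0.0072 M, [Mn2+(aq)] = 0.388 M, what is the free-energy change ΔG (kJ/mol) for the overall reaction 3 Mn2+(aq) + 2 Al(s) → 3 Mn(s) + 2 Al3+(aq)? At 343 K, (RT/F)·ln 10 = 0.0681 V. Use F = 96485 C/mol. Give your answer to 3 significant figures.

−298 kJ/mol

With Mn²⁺/Mn reduced at the cathode, E°cell = −1.19 − (−1.67) = +0.48 V and n = 6.
Q = [Al3+(aq)]^2 / [Mn2+(aq)]^3 = 0.000888, so log Q = −3.052 and E = +0.48 − (0.0681/6)(−3.052) = +0.5146 V.
Finally ΔG = −nFE = −(6)(96485 C/mol)(+0.5146 V) = −298 kJ/mol.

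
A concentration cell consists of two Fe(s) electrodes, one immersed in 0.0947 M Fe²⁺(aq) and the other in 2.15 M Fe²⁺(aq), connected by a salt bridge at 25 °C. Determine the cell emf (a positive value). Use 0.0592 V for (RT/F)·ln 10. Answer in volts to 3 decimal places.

0.040 V

For a concentration cell E°cell = 0, since both electrodes use the same couple.
The compartment with the higher Fe²⁺(aq) concentration (2.15 M) acts as the cathode; ions are reduced there and produced at the dilute (0.0947 M) anode.
With n = 2, Ecell = −(0.0592/2)·log([dilute]/[conc]) = −(0.0592/2)·log(0.0947/2.15) = +0.040 V.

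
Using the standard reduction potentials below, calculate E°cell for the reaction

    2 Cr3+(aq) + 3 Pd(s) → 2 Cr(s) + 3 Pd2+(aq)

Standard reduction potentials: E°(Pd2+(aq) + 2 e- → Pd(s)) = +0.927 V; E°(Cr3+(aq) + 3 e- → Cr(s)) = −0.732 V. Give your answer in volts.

−1.659 V

In the reaction as written, Cr3+(aq) is reduced (cathode) and Pd2+(aq) is produced by oxidation at the anode.
E°cell = E°(cathode) − E°(anode) = −0.732 − (+0.927) = −1.659 V.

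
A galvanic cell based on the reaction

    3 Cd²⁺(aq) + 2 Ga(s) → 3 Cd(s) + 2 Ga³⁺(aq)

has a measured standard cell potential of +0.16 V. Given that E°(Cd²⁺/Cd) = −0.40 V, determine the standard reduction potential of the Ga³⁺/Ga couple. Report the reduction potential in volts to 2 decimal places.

In the reaction as written the Cd²⁺/Cd couple is reduced (cathode) and Ga³⁺/Ga is oxidized (anode), so E°cell = E°(Cd²⁺/Cd) − E°(Ga³⁺/Ga).
E°(Ga³⁺/Ga) = E°(cathode) − E°cell = −0.40 − (+0.16) = −0.56 V.

−0.56 V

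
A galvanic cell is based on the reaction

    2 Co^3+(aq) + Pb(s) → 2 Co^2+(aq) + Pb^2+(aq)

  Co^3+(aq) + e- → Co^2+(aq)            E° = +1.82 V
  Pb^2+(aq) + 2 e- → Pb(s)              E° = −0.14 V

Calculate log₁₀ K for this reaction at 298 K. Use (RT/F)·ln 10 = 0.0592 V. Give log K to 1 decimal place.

log K = 66.2

The Co³⁺/Co²⁺ couple is reduced (cathode); E°cell = +1.82 − (−0.14) = +1.96 V with n = 2.
At equilibrium E = 0, so log K = nE°cell / 0.0592 = (2)(+1.96) / 0.0592 = 66.2.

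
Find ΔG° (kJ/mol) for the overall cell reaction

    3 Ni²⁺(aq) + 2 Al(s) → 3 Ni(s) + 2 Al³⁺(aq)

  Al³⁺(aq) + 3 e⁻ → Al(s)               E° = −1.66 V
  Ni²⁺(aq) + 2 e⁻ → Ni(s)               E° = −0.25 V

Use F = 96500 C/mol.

In the reaction as written Ni²⁺(aq) is reduced, so the Ni²⁺/Ni couple is the cathode and Al³⁺/Al is the anode.
E°cell = −0.25 − (−1.66) = +1.41 V; balancing electrons gives n = 6.
ΔG° = −nFE°cell = −(6)(96500)(+1.41) J/mol = −816 kJ/mol.

−816 kJ/mol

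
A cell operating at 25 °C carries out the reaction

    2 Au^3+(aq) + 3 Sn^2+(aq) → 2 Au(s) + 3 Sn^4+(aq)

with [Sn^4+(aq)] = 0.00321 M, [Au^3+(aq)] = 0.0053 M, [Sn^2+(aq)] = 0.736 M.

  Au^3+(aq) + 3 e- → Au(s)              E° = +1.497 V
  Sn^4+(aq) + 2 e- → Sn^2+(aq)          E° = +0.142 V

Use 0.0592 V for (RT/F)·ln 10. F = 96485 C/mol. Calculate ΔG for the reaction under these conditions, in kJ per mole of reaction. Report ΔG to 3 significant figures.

−799 kJ/mol

With Au³⁺/Au reduced at the cathode, E°cell = +1.497 − (+0.142) = +1.355 V and n = 6.
The reaction quotient is [Sn^4+(aq)]^3 / ([Au^3+(aq)]^2·[Sn^2+(aq)]^3) = 0.00295; by Nernst, E = +1.355 − (0.0592/6)(−2.530) = +1.3800 V.
Finally ΔG = −nFE = −(6)(96485 C/mol)(+1.3800 V) = −799 kJ/mol.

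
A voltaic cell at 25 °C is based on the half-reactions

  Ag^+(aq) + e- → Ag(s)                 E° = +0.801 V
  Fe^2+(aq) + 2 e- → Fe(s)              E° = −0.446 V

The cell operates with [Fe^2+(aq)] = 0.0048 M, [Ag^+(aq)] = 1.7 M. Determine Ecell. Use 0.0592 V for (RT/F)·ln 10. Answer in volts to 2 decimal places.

Since E°(Ag⁺/Ag) > E°(Fe²⁺/Fe), Ag⁺/Ag serves as the cathode.
The standard potential is +0.801 − (−0.446) = +1.247 V and the balanced reaction transfers n = 2 electrons.
Balancing gives 2 Ag^+(aq) + Fe(s) → 2 Ag(s) + Fe^2+(aq); hence Q = [Fe^2+(aq)] / [Ag^+(aq)]^2 = 0.00166 (log Q = −2.780).
By the Nernst equation, E = +1.247 − (0.0592/2)·(−2.780) = +1.33 V.

+1.33 V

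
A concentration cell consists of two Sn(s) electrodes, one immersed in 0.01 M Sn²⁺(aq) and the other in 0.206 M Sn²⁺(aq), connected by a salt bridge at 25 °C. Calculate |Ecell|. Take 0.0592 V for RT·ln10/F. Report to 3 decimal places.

0.039 V

For a concentration cell E°cell = 0, since both electrodes use the same couple.
The compartment with the higher Sn²⁺(aq) concentration (0.206 M) acts as the cathode; ions are reduced there and produced at the dilute (0.01 M) anode.
With n = 2, Ecell = −(0.0592/2)·log([dilute]/[conc]) = −(0.0592/2)·log(0.01/0.206) = +0.039 V.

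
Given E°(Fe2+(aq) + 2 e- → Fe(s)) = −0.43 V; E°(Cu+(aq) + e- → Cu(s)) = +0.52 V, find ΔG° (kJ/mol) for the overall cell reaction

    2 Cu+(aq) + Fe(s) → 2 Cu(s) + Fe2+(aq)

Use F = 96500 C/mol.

−183 kJ/mol

In the reaction as written Cu+(aq) is reduced, so the Cu⁺/Cu couple is the cathode and Fe²⁺/Fe is the anode.
E°cell = +0.52 − (−0.43) = +0.95 V; balancing electrons gives n = 2.
ΔG° = −nFE°cell = −(2)(96500)(+0.95) J/mol = −183 kJ/mol.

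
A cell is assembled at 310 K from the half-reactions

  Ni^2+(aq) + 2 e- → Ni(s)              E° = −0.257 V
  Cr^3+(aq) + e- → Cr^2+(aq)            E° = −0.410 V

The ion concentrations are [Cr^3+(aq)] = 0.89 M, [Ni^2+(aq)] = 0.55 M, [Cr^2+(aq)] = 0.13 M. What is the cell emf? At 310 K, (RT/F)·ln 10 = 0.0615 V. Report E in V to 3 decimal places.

Since E°(Ni²⁺/Ni) > E°(Cr³⁺/Cr²⁺), Ni²⁺/Ni serves as the cathode.
E°cell = E°cat − E°an = −0.257 − (−0.410) = +0.153 V; n = 2.
The balanced reaction is Ni^2+(aq) + 2 Cr^2+(aq) → Ni(s) + 2 Cr^3+(aq), so Q = [Cr^3+(aq)]^2 / ([Ni^2+(aq)]·[Cr^2+(aq)]^2) = 85.2 and log Q = 1.931.
E = E° − (0.0615/n)·log Q = +0.153 − (0.0615/2)(1.931) = +0.094 V.

+0.094 V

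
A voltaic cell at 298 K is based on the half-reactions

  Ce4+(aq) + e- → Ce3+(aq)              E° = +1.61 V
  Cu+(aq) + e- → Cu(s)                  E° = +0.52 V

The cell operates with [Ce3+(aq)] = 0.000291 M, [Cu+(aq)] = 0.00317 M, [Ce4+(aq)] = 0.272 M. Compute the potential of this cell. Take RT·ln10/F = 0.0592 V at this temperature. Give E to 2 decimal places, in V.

+1.41 V

Ce⁴⁺/Ce³⁺ is reduced (cathode, E° = +1.61 V) and Cu⁺/Cu is oxidized (anode).
The standard potential is +1.61 − (+0.52) = +1.09 V and the balanced reaction transfers n = 1 electron.
For the overall reaction Ce4+(aq) + Cu(s) → Ce3+(aq) + Cu+(aq), Q = ([Ce3+(aq)]·[Cu+(aq)]) / [Ce4+(aq)] = 3.39×10^−6, giving log Q = −5.470.
By the Nernst equation, E = +1.09 − (0.0592/1)·(−5.470) = +1.41 V.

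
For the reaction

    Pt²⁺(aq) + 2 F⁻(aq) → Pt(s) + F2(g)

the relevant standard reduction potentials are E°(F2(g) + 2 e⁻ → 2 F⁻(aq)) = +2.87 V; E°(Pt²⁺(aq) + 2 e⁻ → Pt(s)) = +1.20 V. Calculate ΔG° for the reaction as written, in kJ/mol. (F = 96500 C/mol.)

In the reaction as written Pt²⁺(aq) is reduced, so the Pt²⁺/Pt couple is the cathode and F₂/F⁻ is the anode.
E°cell = +1.20 − (+2.87) = −1.67 V; balancing electrons gives n = 2.
ΔG° = −nFE°cell = −(2)(96500)(−1.67) J/mol = +322 kJ/mol.

+322 kJ/mol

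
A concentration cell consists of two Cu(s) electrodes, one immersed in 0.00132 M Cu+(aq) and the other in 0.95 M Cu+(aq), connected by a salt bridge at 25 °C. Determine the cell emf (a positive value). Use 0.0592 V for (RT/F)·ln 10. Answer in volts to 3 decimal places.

For a concentration cell E°cell = 0, since both electrodes use the same couple.
The compartment with the higher Cu+(aq) concentration (0.95 M) acts as the cathode; ions are reduced there and produced at the dilute (0.00132 M) anode.
With n = 1, Ecell = −(0.0592/1)·log([dilute]/[conc]) = −(0.0592/1)·log(0.00132/0.95) = +0.169 V.

0.169 V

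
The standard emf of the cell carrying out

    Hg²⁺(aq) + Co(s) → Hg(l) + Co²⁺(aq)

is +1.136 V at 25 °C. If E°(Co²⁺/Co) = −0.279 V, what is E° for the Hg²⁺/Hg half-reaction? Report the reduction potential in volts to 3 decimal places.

In the reaction as written the Hg²⁺/Hg couple is reduced (cathode) and Co²⁺/Co is oxidized (anode), so E°cell = E°(Hg²⁺/Hg) − E°(Co²⁺/Co).
E°(Hg²⁺/Hg) = E°cell + E°(anode) = +1.136 + (−0.279) = +0.857 V.

+0.857 V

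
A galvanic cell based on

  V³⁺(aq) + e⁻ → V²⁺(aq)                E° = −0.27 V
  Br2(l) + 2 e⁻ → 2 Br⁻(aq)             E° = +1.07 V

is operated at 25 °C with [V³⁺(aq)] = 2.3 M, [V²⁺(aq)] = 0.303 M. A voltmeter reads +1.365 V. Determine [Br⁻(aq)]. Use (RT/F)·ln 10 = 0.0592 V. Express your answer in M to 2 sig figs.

The Br₂/Br⁻ couple has the larger reduction potential, so it is the cathode: E°cell = +1.07 − (−0.27) = +1.34 V and n = 2.
From the Nernst equation, log Q = n(E° − E)/0.0592 = 2·(+1.34 − (+1.365))/0.0592 = −0.845.
The balanced reaction is Br2(l) + 2 V²⁺(aq) → 2 Br⁻(aq) + 2 V³⁺(aq), so Q = ([Br⁻(aq)]^2·[V³⁺(aq)]^2) / [V²⁺(aq)]^2.
Substituting the known concentrations and solving, log [Br⁻(aq)] = −1.303 and [Br⁻(aq)] = 0.050 M.

0.050 M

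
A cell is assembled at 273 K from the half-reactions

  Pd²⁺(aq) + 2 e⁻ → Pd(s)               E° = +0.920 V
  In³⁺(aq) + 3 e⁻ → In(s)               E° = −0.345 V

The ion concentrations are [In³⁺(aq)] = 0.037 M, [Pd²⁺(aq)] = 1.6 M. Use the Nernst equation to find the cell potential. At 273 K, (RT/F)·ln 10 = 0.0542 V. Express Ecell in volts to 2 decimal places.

The Pd²⁺/Pd couple has the more positive E°, so it is the cathode; In³⁺/In is the anode.
E°cell = +0.920 − (−0.345) = +1.265 V, with n = 6 electrons transferred.
For the overall reaction 3 Pd²⁺(aq) + 2 In(s) → 3 Pd(s) + 2 In³⁺(aq), Q = [In³⁺(aq)]^2 / [Pd²⁺(aq)]^3 = 0.000334, giving log Q = −3.476.
E = E° − (0.0542/n)·log Q = +1.265 − (0.0542/6)(−3.476) = +1.30 V.

+1.30 V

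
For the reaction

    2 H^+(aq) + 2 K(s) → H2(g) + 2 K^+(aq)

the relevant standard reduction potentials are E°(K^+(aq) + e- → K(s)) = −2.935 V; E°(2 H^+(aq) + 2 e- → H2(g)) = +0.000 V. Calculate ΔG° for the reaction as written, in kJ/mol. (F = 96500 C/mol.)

−566 kJ/mol

In the reaction as written H^+(aq) is reduced, so the 2H⁺/H₂ couple is the cathode and K⁺/K is the anode.
E°cell = +0.000 − (−2.935) = +2.935 V; balancing electrons gives n = 2.
ΔG° = −nFE°cell = −(2)(96500)(+2.935) J/mol = −566 kJ/mol.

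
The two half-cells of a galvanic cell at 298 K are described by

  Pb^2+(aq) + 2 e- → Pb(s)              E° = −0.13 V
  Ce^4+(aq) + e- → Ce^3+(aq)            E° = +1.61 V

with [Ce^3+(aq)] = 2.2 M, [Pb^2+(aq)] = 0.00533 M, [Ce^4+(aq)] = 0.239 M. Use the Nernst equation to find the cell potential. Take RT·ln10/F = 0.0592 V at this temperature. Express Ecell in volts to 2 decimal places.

Since E°(Ce⁴⁺/Ce³⁺) > E°(Pb²⁺/Pb), Ce⁴⁺/Ce³⁺ serves as the cathode.
E°cell = E°cat − E°an = +1.61 − (−0.13) = +1.74 V; n = 2.
For the overall reaction 2 Ce^4+(aq) + Pb(s) → 2 Ce^3+(aq) + Pb^2+(aq), Q = ([Ce^3+(aq)]^2·[Pb^2+(aq)]) / [Ce^4+(aq)]^2 = 0.452, giving log Q = −0.345.
E = E° − (0.0592/n)·log Q = +1.74 − (0.0592/2)(−0.345) = +1.75 V.

+1.75 V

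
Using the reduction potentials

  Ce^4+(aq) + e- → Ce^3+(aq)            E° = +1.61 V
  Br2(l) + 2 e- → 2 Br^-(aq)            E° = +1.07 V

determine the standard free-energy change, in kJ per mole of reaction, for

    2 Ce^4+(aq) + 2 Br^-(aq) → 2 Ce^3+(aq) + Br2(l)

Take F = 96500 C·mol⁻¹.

In the reaction as written Ce^4+(aq) is reduced, so the Ce⁴⁺/Ce³⁺ couple is the cathode and Br₂/Br⁻ is the anode.
E°cell = +1.61 − (+1.07) = +0.54 V; balancing electrons gives n = 2.
ΔG° = −nFE°cell = −(2)(96500)(+0.54) J/mol = −104 kJ/mol.

−104 kJ/mol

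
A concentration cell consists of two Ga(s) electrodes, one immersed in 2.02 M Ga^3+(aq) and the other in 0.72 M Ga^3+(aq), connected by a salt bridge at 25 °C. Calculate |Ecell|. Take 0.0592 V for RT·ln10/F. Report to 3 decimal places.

0.009 V

For a concentration cell E°cell = 0, since both electrodes use the same couple.
The compartment with the higher Ga^3+(aq) concentration (2.02 M) acts as the cathode; ions are reduced there and produced at the dilute (0.72 M) anode.
With n = 3, Ecell = −(0.0592/3)·log([dilute]/[conc]) = −(0.0592/3)·log(0.72/2.02) = +0.009 V.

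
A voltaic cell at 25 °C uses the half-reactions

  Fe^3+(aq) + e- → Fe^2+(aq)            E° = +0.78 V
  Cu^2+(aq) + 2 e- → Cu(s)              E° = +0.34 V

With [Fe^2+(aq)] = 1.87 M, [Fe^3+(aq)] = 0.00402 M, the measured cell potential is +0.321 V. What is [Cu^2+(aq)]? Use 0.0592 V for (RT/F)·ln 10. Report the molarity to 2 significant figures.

0.048 M

Fe³⁺/Fe²⁺ is the cathode (higher E°); E°cell = +0.78 − (+0.34) = +0.44 V with n = 2.
From the Nernst equation, log Q = n(E° − E)/0.0592 = 2·(+0.44 − (+0.321))/0.0592 = 4.020.
For 2 Fe^3+(aq) + Cu(s) → 2 Fe^2+(aq) + Cu^2+(aq), the reaction quotient is Q = ([Fe^2+(aq)]^2·[Cu^2+(aq)]) / [Fe^3+(aq)]^2.
Solving for the unknown gives log [Cu^2+(aq)] = −1.315, so [Cu^2+(aq)] ≈ 0.048 M.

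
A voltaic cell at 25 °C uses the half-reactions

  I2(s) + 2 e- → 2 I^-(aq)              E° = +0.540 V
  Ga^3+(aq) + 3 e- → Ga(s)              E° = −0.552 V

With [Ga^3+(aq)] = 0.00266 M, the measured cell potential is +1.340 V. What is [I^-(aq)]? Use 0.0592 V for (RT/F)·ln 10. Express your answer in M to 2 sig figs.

0.00047 M

With I₂/I⁻ at the cathode and Ga³⁺/Ga at the anode, E°cell = +0.540 − (−0.552) = +1.092 V (n = 6).
Since E = E° − (0.0592/n)·log Q, log Q = n(E° − E)/0.0592 = −25.135.
For 3 I2(s) + 2 Ga(s) → 6 I^-(aq) + 2 Ga^3+(aq), the reaction quotient is Q = [I^-(aq)]^6·[Ga^3+(aq)]^2.
Substituting the known concentrations and solving, log [I^-(aq)] = −3.331 and [I^-(aq)] = 0.00047 M.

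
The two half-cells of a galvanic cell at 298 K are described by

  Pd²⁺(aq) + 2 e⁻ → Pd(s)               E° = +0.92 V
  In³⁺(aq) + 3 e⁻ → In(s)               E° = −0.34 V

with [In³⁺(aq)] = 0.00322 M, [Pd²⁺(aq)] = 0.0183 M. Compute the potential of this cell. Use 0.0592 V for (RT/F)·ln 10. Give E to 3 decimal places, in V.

The Pd²⁺/Pd couple has the more positive E°, so it is the cathode; In³⁺/In is the anode.
E°cell = +0.92 − (−0.34) = +1.26 V, with n = 6 electrons transferred.
The balanced reaction is 3 Pd²⁺(aq) + 2 In(s) → 3 Pd(s) + 2 In³⁺(aq), so Q = [In³⁺(aq)]^2 / [Pd²⁺(aq)]^3 = 1.69 and log Q = 0.228.
Applying E = E° − (RT ln10/nF)·log Q gives +1.26 − (0.0592/6)(0.228) = +1.258 V.

+1.258 V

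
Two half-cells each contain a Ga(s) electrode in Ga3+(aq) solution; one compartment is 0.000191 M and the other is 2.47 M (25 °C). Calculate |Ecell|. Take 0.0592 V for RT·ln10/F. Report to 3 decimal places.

0.081 V

For a concentration cell E°cell = 0, since both electrodes use the same couple.
The compartment with the higher Ga3+(aq) concentration (2.47 M) acts as the cathode; ions are reduced there and produced at the dilute (0.000191 M) anode.
With n = 3, Ecell = −(0.0592/3)·log([dilute]/[conc]) = −(0.0592/3)·log(0.000191/2.47) = +0.081 V.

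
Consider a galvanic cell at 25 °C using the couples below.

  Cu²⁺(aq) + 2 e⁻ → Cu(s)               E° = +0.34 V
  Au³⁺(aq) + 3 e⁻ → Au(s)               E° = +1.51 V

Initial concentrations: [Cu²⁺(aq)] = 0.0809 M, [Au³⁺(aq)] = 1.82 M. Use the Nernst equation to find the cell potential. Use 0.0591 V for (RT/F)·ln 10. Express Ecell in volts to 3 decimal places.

The Au³⁺/Au couple has the more positive E°, so it is the cathode; Cu²⁺/Cu is the anode.
E°cell = +1.51 − (+0.34) = +1.17 V, with n = 6 electrons transferred.
Balancing gives 2 Au³⁺(aq) + 3 Cu(s) → 2 Au(s) + 3 Cu²⁺(aq); hence Q = [Cu²⁺(aq)]^3 / [Au³⁺(aq)]^2 = 0.00016 (log Q = −3.796).
E = E° − (0.0591/n)·log Q = +1.17 − (0.0591/6)(−3.796) = +1.207 V.

+1.207 V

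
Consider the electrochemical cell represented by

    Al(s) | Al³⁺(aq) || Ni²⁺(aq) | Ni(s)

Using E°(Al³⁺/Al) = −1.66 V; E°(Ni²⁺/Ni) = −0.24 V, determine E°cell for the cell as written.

By convention the left-hand electrode in cell notation is the anode (oxidation) and the right-hand electrode is the cathode (reduction).
E°cell = E°(right) − E°(left) = −0.24 − (−1.66) = +1.42 V.

+1.42 V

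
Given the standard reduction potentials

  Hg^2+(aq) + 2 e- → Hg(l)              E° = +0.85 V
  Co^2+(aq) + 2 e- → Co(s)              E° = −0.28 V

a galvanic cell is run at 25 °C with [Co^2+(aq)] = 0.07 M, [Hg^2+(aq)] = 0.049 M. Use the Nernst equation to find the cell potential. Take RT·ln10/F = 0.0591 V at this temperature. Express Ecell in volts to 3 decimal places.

+1.125 V

Since E°(Hg²⁺/Hg) > E°(Co²⁺/Co), Hg²⁺/Hg serves as the cathode.
The standard potential is +0.85 − (−0.28) = +1.13 V and the balanced reaction transfers n = 2 electrons.
The balanced reaction is Hg^2+(aq) + Co(s) → Hg(l) + Co^2+(aq), so Q = [Co^2+(aq)] / [Hg^2+(aq)] = 1.43 and log Q = 0.155.
By the Nernst equation, E = +1.13 − (0.0591/2)·(0.155) = +1.125 V.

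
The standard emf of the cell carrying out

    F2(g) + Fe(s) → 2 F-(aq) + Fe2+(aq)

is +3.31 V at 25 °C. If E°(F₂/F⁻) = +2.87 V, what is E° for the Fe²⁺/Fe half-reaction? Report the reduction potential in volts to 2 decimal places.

In the reaction as written the F₂/F⁻ couple is reduced (cathode) and Fe²⁺/Fe is oxidized (anode), so E°cell = E°(F₂/F⁻) − E°(Fe²⁺/Fe).
E°(Fe²⁺/Fe) = E°(cathode) − E°cell = +2.87 − (+3.31) = −0.44 V.

−0.44 V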